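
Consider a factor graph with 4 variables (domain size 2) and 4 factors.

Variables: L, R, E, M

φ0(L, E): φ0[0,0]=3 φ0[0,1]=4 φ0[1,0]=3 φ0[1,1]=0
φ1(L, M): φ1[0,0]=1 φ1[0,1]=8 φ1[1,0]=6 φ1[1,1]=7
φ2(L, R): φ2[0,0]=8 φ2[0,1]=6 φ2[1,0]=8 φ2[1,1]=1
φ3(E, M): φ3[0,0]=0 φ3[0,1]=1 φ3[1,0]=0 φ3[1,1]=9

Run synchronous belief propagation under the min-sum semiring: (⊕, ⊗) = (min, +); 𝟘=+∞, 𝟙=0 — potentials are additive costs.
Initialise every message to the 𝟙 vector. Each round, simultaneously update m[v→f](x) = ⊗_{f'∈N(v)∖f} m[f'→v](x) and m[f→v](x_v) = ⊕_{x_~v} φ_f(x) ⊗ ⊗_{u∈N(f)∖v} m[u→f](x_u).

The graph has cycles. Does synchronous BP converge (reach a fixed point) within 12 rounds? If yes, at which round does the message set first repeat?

init: all messages = 𝟙 over 2 values
r1 m[φ0→L] = [3, 0]
r1 m[φ0→E] = [3, 0]
r1 m[φ1→L] = [1, 6]
r1 m[φ1→M] = [1, 7]
r1 m[φ2→L] = [6, 1]
r1 m[φ2→R] = [8, 1]
r1 m[φ3→E] = [0, 0]
r1 m[φ3→M] = [0, 1]
r1 m[L→φ0] = [0, 0]
r1 m[L→φ1] = [0, 0]
r1 m[L→φ2] = [0, 0]
r1 m[R→φ2] = [0, 0]
r1 m[E→φ0] = [0, 0]
r1 m[E→φ3] = [0, 0]
r1 m[M→φ1] = [0, 0]
r1 m[M→φ3] = [0, 0]
r2 m[φ0→L] = [3, 0]
r2 m[φ0→E] = [3, 0]
r2 m[φ1→L] = [1, 6]
r2 m[φ1→M] = [1, 7]
r2 m[φ2→L] = [6, 1]
r2 m[φ2→R] = [8, 1]
r2 m[φ3→E] = [0, 0]
r2 m[φ3→M] = [0, 1]
r2 m[L→φ0] = [7, 7]
r2 m[L→φ1] = [9, 1]
r2 m[L→φ2] = [4, 6]
r2 m[R→φ2] = [0, 0]
r2 m[E→φ0] = [0, 0]
r2 m[E→φ3] = [3, 0]
r2 m[M→φ1] = [0, 1]
r2 m[M→φ3] = [1, 7]
r3 m[φ0→L] = [3, 0]
r3 m[φ0→E] = [10, 7]
r3 m[φ1→L] = [1, 6]
r3 m[φ1→M] = [7, 8]
r3 m[φ2→L] = [6, 1]
r3 m[φ2→R] = [12, 7]
r3 m[φ3→E] = [1, 1]
r3 m[φ3→M] = [0, 4]
r3 m[L→φ0] = [7, 7]
r3 m[L→φ1] = [9, 1]
r3 m[L→φ2] = [4, 6]
r3 m[R→φ2] = [0, 0]
r3 m[E→φ0] = [0, 0]
r3 m[E→φ3] = [3, 0]
r3 m[M→φ1] = [0, 1]
r3 m[M→φ3] = [1, 7]
r4 m[φ0→L] = [3, 0]
r4 m[φ0→E] = [10, 7]
r4 m[φ1→L] = [1, 6]
r4 m[φ1→M] = [7, 8]
r4 m[φ2→L] = [6, 1]
r4 m[φ2→R] = [12, 7]
r4 m[φ3→E] = [1, 1]
r4 m[φ3→M] = [0, 4]
r4 m[L→φ0] = [7, 7]
r4 m[L→φ1] = [9, 1]
r4 m[L→φ2] = [4, 6]
r4 m[R→φ2] = [0, 0]
r4 m[E→φ0] = [1, 1]
r4 m[E→φ3] = [10, 7]
r4 m[M→φ1] = [0, 4]
r4 m[M→φ3] = [7, 8]
r5 m[φ0→L] = [4, 1]
r5 m[φ0→E] = [10, 7]
r5 m[φ1→L] = [1, 6]
r5 m[φ1→M] = [7, 8]
r5 m[φ2→L] = [6, 1]
r5 m[φ2→R] = [12, 7]
r5 m[φ3→E] = [7, 7]
r5 m[φ3→M] = [7, 11]
r5 m[L→φ0] = [7, 7]
r5 m[L→φ1] = [9, 1]
r5 m[L→φ2] = [4, 6]
r5 m[R→φ2] = [0, 0]
r5 m[E→φ0] = [1, 1]
r5 m[E→φ3] = [10, 7]
r5 m[M→φ1] = [0, 4]
r5 m[M→φ3] = [7, 8]
r6 m[φ0→L] = [4, 1]
r6 m[φ0→E] = [10, 7]
r6 m[φ1→L] = [1, 6]
r6 m[φ1→M] = [7, 8]
r6 m[φ2→L] = [6, 1]
r6 m[φ2→R] = [12, 7]
r6 m[φ3→E] = [7, 7]
r6 m[φ3→M] = [7, 11]
r6 m[L→φ0] = [7, 7]
r6 m[L→φ1] = [10, 2]
r6 m[L→φ2] = [5, 7]
r6 m[R→φ2] = [0, 0]
r6 m[E→φ0] = [7, 7]
r6 m[E→φ3] = [10, 7]
r6 m[M→φ1] = [7, 11]
r6 m[M→φ3] = [7, 8]
r7 m[φ0→L] = [10, 7]
r7 m[φ0→E] = [10, 7]
r7 m[φ1→L] = [8, 13]
r7 m[φ1→M] = [8, 9]
r7 m[φ2→L] = [6, 1]
r7 m[φ2→R] = [13, 8]
r7 m[φ3→E] = [7, 7]
r7 m[φ3→M] = [7, 11]
r7 m[L→φ0] = [7, 7]
r7 m[L→φ1] = [10, 2]
r7 m[L→φ2] = [5, 7]
r7 m[R→φ2] = [0, 0]
r7 m[E→φ0] = [7, 7]
r7 m[E→φ3] = [10, 7]
r7 m[M→φ1] = [7, 11]
r7 m[M→φ3] = [7, 8]
r8 m[φ0→L] = [10, 7]
r8 m[φ0→E] = [10, 7]
r8 m[φ1→L] = [8, 13]
r8 m[φ1→M] = [8, 9]
r8 m[φ2→L] = [6, 1]
r8 m[φ2→R] = [13, 8]
r8 m[φ3→E] = [7, 7]
r8 m[φ3→M] = [7, 11]
r8 m[L→φ0] = [14, 14]
r8 m[L→φ1] = [16, 8]
r8 m[L→φ2] = [18, 20]
r8 m[R→φ2] = [0, 0]
r8 m[E→φ0] = [7, 7]
r8 m[E→φ3] = [10, 7]
r8 m[M→φ1] = [7, 11]
r8 m[M→φ3] = [8, 9]
r9 m[φ0→L] = [10, 7]
r9 m[φ0→E] = [17, 14]
r9 m[φ1→L] = [8, 13]
r9 m[φ1→M] = [14, 15]
r9 m[φ2→L] = [6, 1]
r9 m[φ2→R] = [26, 21]
r9 m[φ3→E] = [8, 8]
r9 m[φ3→M] = [7, 11]
r9 m[L→φ0] = [14, 14]
r9 m[L→φ1] = [16, 8]
r9 m[L→φ2] = [18, 20]
r9 m[R→φ2] = [0, 0]
r9 m[E→φ0] = [7, 7]
r9 m[E→φ3] = [10, 7]
r9 m[M→φ1] = [7, 11]
r9 m[M→φ3] = [8, 9]
r10 m[φ0→L] = [10, 7]
r10 m[φ0→E] = [17, 14]
r10 m[φ1→L] = [8, 13]
r10 m[φ1→M] = [14, 15]
r10 m[φ2→L] = [6, 1]
r10 m[φ2→R] = [26, 21]
r10 m[φ3→E] = [8, 8]
r10 m[φ3→M] = [7, 11]
r10 m[L→φ0] = [14, 14]
r10 m[L→φ1] = [16, 8]
r10 m[L→φ2] = [18, 20]
r10 m[R→φ2] = [0, 0]
r10 m[E→φ0] = [8, 8]
r10 m[E→φ3] = [17, 14]
r10 m[M→φ1] = [7, 11]
r10 m[M→φ3] = [14, 15]
r11 m[φ0→L] = [11, 8]
r11 m[φ0→E] = [17, 14]
r11 m[φ1→L] = [8, 13]
r11 m[φ1→M] = [14, 15]
r11 m[φ2→L] = [6, 1]
r11 m[φ2→R] = [26, 21]
r11 m[φ3→E] = [14, 14]
r11 m[φ3→M] = [14, 18]
r11 m[L→φ0] = [14, 14]
r11 m[L→φ1] = [16, 8]
r11 m[L→φ2] = [18, 20]
r11 m[R→φ2] = [0, 0]
r11 m[E→φ0] = [8, 8]
r11 m[E→φ3] = [17, 14]
r11 m[M→φ1] = [7, 11]
r11 m[M→φ3] = [14, 15]
r12 m[φ0→L] = [11, 8]
r12 m[φ0→E] = [17, 14]
r12 m[φ1→L] = [8, 13]
r12 m[φ1→M] = [14, 15]
r12 m[φ2→L] = [6, 1]
r12 m[φ2→R] = [26, 21]
r12 m[φ3→E] = [14, 14]
r12 m[φ3→M] = [14, 18]
r12 m[L→φ0] = [14, 14]
r12 m[L→φ1] = [17, 9]
r12 m[L→φ2] = [19, 21]
r12 m[R→φ2] = [0, 0]
r12 m[E→φ0] = [14, 14]
r12 m[E→φ3] = [17, 14]
r12 m[M→φ1] = [14, 18]
r12 m[M→φ3] = [14, 15]
no fixed point within 12 rounds

NOT CONVERGED within 12 rounds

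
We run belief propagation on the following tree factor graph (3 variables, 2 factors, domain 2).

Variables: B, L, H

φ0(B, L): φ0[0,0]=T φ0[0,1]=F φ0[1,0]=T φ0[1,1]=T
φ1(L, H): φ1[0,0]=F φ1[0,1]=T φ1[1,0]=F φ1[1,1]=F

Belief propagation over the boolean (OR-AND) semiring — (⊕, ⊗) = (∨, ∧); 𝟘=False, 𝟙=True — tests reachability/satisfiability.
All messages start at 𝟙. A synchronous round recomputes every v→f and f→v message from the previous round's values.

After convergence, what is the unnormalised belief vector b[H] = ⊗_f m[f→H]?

init: all messages = 𝟙 over 2 values
r1 m[φ0→B] = [T, T]
r1 m[φ0→L] = [T, T]
r1 m[φ1→L] = [T, F]
r1 m[φ1→H] = [F, T]
r1 m[B→φ0] = [T, T]
r1 m[L→φ0] = [T, T]
r1 m[L→φ1] = [T, T]
r1 m[H→φ1] = [T, T]
r2 m[φ0→B] = [T, T]
r2 m[φ0→L] = [T, T]
r2 m[φ1→L] = [T, F]
r2 m[φ1→H] = [F, T]
r2 m[B→φ0] = [T, T]
r2 m[L→φ0] = [T, F]
r2 m[L→φ1] = [T, T]
r2 m[H→φ1] = [T, T]
r3 m[φ0→B] = [T, T]
r3 m[φ0→L] = [T, T]
r3 m[φ1→L] = [T, F]
r3 m[φ1→H] = [F, T]
r3 m[B→φ0] = [T, T]
r3 m[L→φ0] = [T, F]
r3 m[L→φ1] = [T, T]
r3 m[H→φ1] = [T, T]
fixed point reached at round 3
b[H] = ⊗ incoming = [F, T]

b[H] = [F, T]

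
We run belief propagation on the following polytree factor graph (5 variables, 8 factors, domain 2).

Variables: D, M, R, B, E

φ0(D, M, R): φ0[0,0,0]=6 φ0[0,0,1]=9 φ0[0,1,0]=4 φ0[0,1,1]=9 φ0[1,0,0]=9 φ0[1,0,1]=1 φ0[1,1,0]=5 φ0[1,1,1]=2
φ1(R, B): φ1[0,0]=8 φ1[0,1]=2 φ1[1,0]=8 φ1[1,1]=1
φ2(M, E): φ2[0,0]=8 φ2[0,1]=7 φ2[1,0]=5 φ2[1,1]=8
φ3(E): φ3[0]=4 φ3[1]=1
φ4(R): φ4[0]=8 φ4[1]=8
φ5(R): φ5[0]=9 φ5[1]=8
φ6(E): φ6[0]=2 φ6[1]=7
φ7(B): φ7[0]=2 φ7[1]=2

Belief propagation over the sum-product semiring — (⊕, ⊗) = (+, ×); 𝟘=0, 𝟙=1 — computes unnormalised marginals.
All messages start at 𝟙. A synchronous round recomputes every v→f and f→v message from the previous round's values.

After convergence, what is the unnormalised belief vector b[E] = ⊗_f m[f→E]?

init: all messages = 𝟙 over 2 values
r1 m[φ0→D] = [28, 17]
r1 m[φ0→M] = [25, 20]
r1 m[φ0→R] = [24, 21]
r1 m[φ1→R] = [10, 9]
r1 m[φ1→B] = [16, 3]
r1 m[φ2→M] = [15, 13]
r1 m[φ2→E] = [13, 15]
r1 m[φ3→E] = [4, 1]
r1 m[φ4→R] = [8, 8]
r1 m[φ5→R] = [9, 8]
r1 m[φ6→E] = [2, 7]
r1 m[φ7→B] = [2, 2]
r1 m[D→φ0] = [1, 1]
r1 m[M→φ0] = [1, 1]
r1 m[M→φ2] = [1, 1]
r1 m[R→φ0] = [1, 1]
r1 m[R→φ1] = [1, 1]
r1 m[R→φ4] = [1, 1]
r1 m[R→φ5] = [1, 1]
r1 m[B→φ1] = [1, 1]
r1 m[B→φ7] = [1, 1]
r1 m[E→φ2] = [1, 1]
r1 m[E→φ3] = [1, 1]
r1 m[E→φ6] = [1, 1]
r2 m[φ0→D] = [28, 17]
r2 m[φ0→M] = [25, 20]
r2 m[φ0→R] = [24, 21]
r2 m[φ1→R] = [10, 9]
r2 m[φ1→B] = [16, 3]
r2 m[φ2→M] = [15, 13]
r2 m[φ2→E] = [13, 15]
r2 m[φ3→E] = [4, 1]
r2 m[φ4→R] = [8, 8]
r2 m[φ5→R] = [9, 8]
r2 m[φ6→E] = [2, 7]
r2 m[φ7→B] = [2, 2]
r2 m[D→φ0] = [1, 1]
r2 m[M→φ0] = [15, 13]
r2 m[M→φ2] = [25, 20]
r2 m[R→φ0] = [720, 576]
r2 m[R→φ1] = [1728, 1344]
r2 m[R→φ4] = [2160, 1512]
r2 m[R→φ5] = [1920, 1512]
r2 m[B→φ1] = [2, 2]
r2 m[B→φ7] = [16, 3]
r2 m[E→φ2] = [8, 7]
r2 m[E→φ3] = [26, 105]
r2 m[E→φ6] = [52, 15]
r3 m[φ0→D] = [247392, 167616]
r3 m[φ0→M] = [16560, 12816]
r3 m[φ0→R] = [342, 293]
r3 m[φ1→R] = [20, 18]
r3 m[φ1→B] = [24576, 4800]
r3 m[φ2→M] = [113, 96]
r3 m[φ2→E] = [300, 335]
r3 m[φ3→E] = [4, 1]
r3 m[φ4→R] = [8, 8]
r3 m[φ5→R] = [9, 8]
r3 m[φ6→E] = [2, 7]
r3 m[φ7→B] = [2, 2]
r3 m[D→φ0] = [1, 1]
r3 m[M→φ0] = [15, 13]
r3 m[M→φ2] = [25, 20]
r3 m[R→φ0] = [720, 576]
r3 m[R→φ1] = [1728, 1344]
r3 m[R→φ4] = [2160, 1512]
r3 m[R→φ5] = [1920, 1512]
r3 m[B→φ1] = [2, 2]
r3 m[B→φ7] = [16, 3]
r3 m[E→φ2] = [8, 7]
r3 m[E→φ3] = [26, 105]
r3 m[E→φ6] = [52, 15]
r4 m[φ0→D] = [247392, 167616]
r4 m[φ0→M] = [16560, 12816]
r4 m[φ0→R] = [342, 293]
r4 m[φ1→R] = [20, 18]
r4 m[φ1→B] = [24576, 4800]
r4 m[φ2→M] = [113, 96]
r4 m[φ2→E] = [300, 335]
r4 m[φ3→E] = [4, 1]
r4 m[φ4→R] = [8, 8]
r4 m[φ5→R] = [9, 8]
r4 m[φ6→E] = [2, 7]
r4 m[φ7→B] = [2, 2]
r4 m[D→φ0] = [1, 1]
r4 m[M→φ0] = [113, 96]
r4 m[M→φ2] = [16560, 12816]
r4 m[R→φ0] = [1440, 1152]
r4 m[R→φ1] = [24624, 18752]
r4 m[R→φ4] = [61560, 42192]
r4 m[R→φ5] = [54720, 42192]
r4 m[B→φ1] = [2, 2]
r4 m[B→φ7] = [24576, 4800]
r4 m[E→φ2] = [8, 7]
r4 m[E→φ3] = [600, 2345]
r4 m[E→φ6] = [1200, 335]
r5 m[φ0→D] = [3696192, 2507040]
r5 m[φ0→M] = [33120, 25632]
r5 m[φ0→R] = [2559, 2186]
r5 m[φ1→R] = [20, 18]
r5 m[φ1→B] = [347008, 68000]
r5 m[φ2→M] = [113, 96]
r5 m[φ2→E] = [196560, 218448]
r5 m[φ3→E] = [4, 1]
r5 m[φ4→R] = [8, 8]
r5 m[φ5→R] = [9, 8]
r5 m[φ6→E] = [2, 7]
r5 m[φ7→B] = [2, 2]
r5 m[D→φ0] = [1, 1]
r5 m[M→φ0] = [113, 96]
r5 m[M→φ2] = [16560, 12816]
r5 m[R→φ0] = [1440, 1152]
r5 m[R→φ1] = [24624, 18752]
r5 m[R→φ4] = [61560, 42192]
r5 m[R→φ5] = [54720, 42192]
r5 m[B→φ1] = [2, 2]
r5 m[B→φ7] = [24576, 4800]
r5 m[E→φ2] = [8, 7]
r5 m[E→φ3] = [600, 2345]
r5 m[E→φ6] = [1200, 335]
r6 m[φ0→D] = [3696192, 2507040]
r6 m[φ0→M] = [33120, 25632]
r6 m[φ0→R] = [2559, 2186]
r6 m[φ1→R] = [20, 18]
r6 m[φ1→B] = [347008, 68000]
r6 m[φ2→M] = [113, 96]
r6 m[φ2→E] = [196560, 218448]
r6 m[φ3→E] = [4, 1]
r6 m[φ4→R] = [8, 8]
r6 m[φ5→R] = [9, 8]
r6 m[φ6→E] = [2, 7]
r6 m[φ7→B] = [2, 2]
r6 m[D→φ0] = [1, 1]
r6 m[M→φ0] = [113, 96]
r6 m[M→φ2] = [33120, 25632]
r6 m[R→φ0] = [1440, 1152]
r6 m[R→φ1] = [184248, 139904]
r6 m[R→φ4] = [460620, 314784]
r6 m[R→φ5] = [409440, 314784]
r6 m[B→φ1] = [2, 2]
r6 m[B→φ7] = [347008, 68000]
r6 m[E→φ2] = [8, 7]
r6 m[E→φ3] = [393120, 1529136]
r6 m[E→φ6] = [786240, 218448]
r7 m[φ0→D] = [3696192, 2507040]
r7 m[φ0→M] = [33120, 25632]
r7 m[φ0→R] = [2559, 2186]
r7 m[φ1→R] = [20, 18]
r7 m[φ1→B] = [2593216, 508400]
r7 m[φ2→M] = [113, 96]
r7 m[φ2→E] = [393120, 436896]
r7 m[φ3→E] = [4, 1]
r7 m[φ4→R] = [8, 8]
r7 m[φ5→R] = [9, 8]
r7 m[φ6→E] = [2, 7]
r7 m[φ7→B] = [2, 2]
r7 m[D→φ0] = [1, 1]
r7 m[M→φ0] = [113, 96]
r7 m[M→φ2] = [33120, 25632]
r7 m[R→φ0] = [1440, 1152]
r7 m[R→φ1] = [184248, 139904]
r7 m[R→φ4] = [460620, 314784]
r7 m[R→φ5] = [409440, 314784]
r7 m[B→φ1] = [2, 2]
r7 m[B→φ7] = [347008, 68000]
r7 m[E→φ2] = [8, 7]
r7 m[E→φ3] = [393120, 1529136]
r7 m[E→φ6] = [786240, 218448]
r8 m[φ0→D] = [3696192, 2507040]
r8 m[φ0→M] = [33120, 25632]
r8 m[φ0→R] = [2559, 2186]
r8 m[φ1→R] = [20, 18]
r8 m[φ1→B] = [2593216, 508400]
r8 m[φ2→M] = [113, 96]
r8 m[φ2→E] = [393120, 436896]
r8 m[φ3→E] = [4, 1]
r8 m[φ4→R] = [8, 8]
r8 m[φ5→R] = [9, 8]
r8 m[φ6→E] = [2, 7]
r8 m[φ7→B] = [2, 2]
r8 m[D→φ0] = [1, 1]
r8 m[M→φ0] = [113, 96]
r8 m[M→φ2] = [33120, 25632]
r8 m[R→φ0] = [1440, 1152]
r8 m[R→φ1] = [184248, 139904]
r8 m[R→φ4] = [460620, 314784]
r8 m[R→φ5] = [409440, 314784]
r8 m[B→φ1] = [2, 2]
r8 m[B→φ7] = [2593216, 508400]
r8 m[E→φ2] = [8, 7]
r8 m[E→φ3] = [786240, 3058272]
r8 m[E→φ6] = [1572480, 436896]
r9 m[φ0→D] = [3696192, 2507040]
r9 m[φ0→M] = [33120, 25632]
r9 m[φ0→R] = [2559, 2186]
r9 m[φ1→R] = [20, 18]
r9 m[φ1→B] = [2593216, 508400]
r9 m[φ2→M] = [113, 96]
r9 m[φ2→E] = [393120, 436896]
r9 m[φ3→E] = [4, 1]
r9 m[φ4→R] = [8, 8]
r9 m[φ5→R] = [9, 8]
r9 m[φ6→E] = [2, 7]
r9 m[φ7→B] = [2, 2]
r9 m[D→φ0] = [1, 1]
r9 m[M→φ0] = [113, 96]
r9 m[M→φ2] = [33120, 25632]
r9 m[R→φ0] = [1440, 1152]
r9 m[R→φ1] = [184248, 139904]
r9 m[R→φ4] = [460620, 314784]
r9 m[R→φ5] = [409440, 314784]
r9 m[B→φ1] = [2, 2]
r9 m[B→φ7] = [2593216, 508400]
r9 m[E→φ2] = [8, 7]
r9 m[E→φ3] = [786240, 3058272]
r9 m[E→φ6] = [1572480, 436896]
fixed point reached at round 9
b[E] = ⊗ incoming = [3144960, 3058272]

b[E] = [3144960, 3058272]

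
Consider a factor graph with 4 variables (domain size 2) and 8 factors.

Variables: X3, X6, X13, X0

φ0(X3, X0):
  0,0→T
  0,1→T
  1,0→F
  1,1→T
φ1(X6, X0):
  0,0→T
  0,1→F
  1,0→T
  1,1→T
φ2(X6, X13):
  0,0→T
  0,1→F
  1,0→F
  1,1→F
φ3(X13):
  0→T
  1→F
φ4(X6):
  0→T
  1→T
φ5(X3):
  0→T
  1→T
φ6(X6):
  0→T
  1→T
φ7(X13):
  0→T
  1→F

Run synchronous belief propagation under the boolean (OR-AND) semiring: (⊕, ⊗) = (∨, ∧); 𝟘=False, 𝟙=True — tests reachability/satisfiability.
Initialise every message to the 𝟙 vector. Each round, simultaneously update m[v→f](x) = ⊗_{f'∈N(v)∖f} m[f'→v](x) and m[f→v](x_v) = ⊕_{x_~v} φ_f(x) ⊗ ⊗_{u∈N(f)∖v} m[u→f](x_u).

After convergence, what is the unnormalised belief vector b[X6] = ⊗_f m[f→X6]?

init: all messages = 𝟙 over 2 values
r1 m[φ0→X3] = [T, T]
r1 m[φ0→X0] = [T, T]
r1 m[φ1→X6] = [T, T]
r1 m[φ1→X0] = [T, T]
r1 m[φ2→X6] = [T, F]
r1 m[φ2→X13] = [T, F]
r1 m[φ3→X13] = [T, F]
r1 m[φ4→X6] = [T, T]
r1 m[φ5→X3] = [T, T]
r1 m[φ6→X6] = [T, T]
r1 m[φ7→X13] = [T, F]
r1 m[X3→φ0] = [T, T]
r1 m[X3→φ5] = [T, T]
r1 m[X6→φ1] = [T, T]
r1 m[X6→φ2] = [T, T]
r1 m[X6→φ4] = [T, T]
r1 m[X6→φ6] = [T, T]
r1 m[X13→φ2] = [T, T]
r1 m[X13→φ3] = [T, T]
r1 m[X13→φ7] = [T, T]
r1 m[X0→φ0] = [T, T]
r1 m[X0→φ1] = [T, T]
r2 m[φ0→X3] = [T, T]
r2 m[φ0→X0] = [T, T]
r2 m[φ1→X6] = [T, T]
r2 m[φ1→X0] = [T, T]
r2 m[φ2→X6] = [T, F]
r2 m[φ2→X13] = [T, F]
r2 m[φ3→X13] = [T, F]
r2 m[φ4→X6] = [T, T]
r2 m[φ5→X3] = [T, T]
r2 m[φ6→X6] = [T, T]
r2 m[φ7→X13] = [T, F]
r2 m[X3→φ0] = [T, T]
r2 m[X3→φ5] = [T, T]
r2 m[X6→φ1] = [T, F]
r2 m[X6→φ2] = [T, T]
r2 m[X6→φ4] = [T, F]
r2 m[X6→φ6] = [T, F]
r2 m[X13→φ2] = [T, F]
r2 m[X13→φ3] = [T, F]
r2 m[X13→φ7] = [T, F]
r2 m[X0→φ0] = [T, T]
r2 m[X0→φ1] = [T, T]
r3 m[φ0→X3] = [T, T]
r3 m[φ0→X0] = [T, T]
r3 m[φ1→X6] = [T, T]
r3 m[φ1→X0] = [T, F]
r3 m[φ2→X6] = [T, F]
r3 m[φ2→X13] = [T, F]
r3 m[φ3→X13] = [T, F]
r3 m[φ4→X6] = [T, T]
r3 m[φ5→X3] = [T, T]
r3 m[φ6→X6] = [T, T]
r3 m[φ7→X13] = [T, F]
r3 m[X3→φ0] = [T, T]
r3 m[X3→φ5] = [T, T]
r3 m[X6→φ1] = [T, F]
r3 m[X6→φ2] = [T, T]
r3 m[X6→φ4] = [T, F]
r3 m[X6→φ6] = [T, F]
r3 m[X13→φ2] = [T, F]
r3 m[X13→φ3] = [T, F]
r3 m[X13→φ7] = [T, F]
r3 m[X0→φ0] = [T, T]
r3 m[X0→φ1] = [T, T]
r4 m[φ0→X3] = [T, T]
r4 m[φ0→X0] = [T, T]
r4 m[φ1→X6] = [T, T]
r4 m[φ1→X0] = [T, F]
r4 m[φ2→X6] = [T, F]
r4 m[φ2→X13] = [T, F]
r4 m[φ3→X13] = [T, F]
r4 m[φ4→X6] = [T, T]
r4 m[φ5→X3] = [T, T]
r4 m[φ6→X6] = [T, T]
r4 m[φ7→X13] = [T, F]
r4 m[X3→φ0] = [T, T]
r4 m[X3→φ5] = [T, T]
r4 m[X6→φ1] = [T, F]
r4 m[X6→φ2] = [T, T]
r4 m[X6→φ4] = [T, F]
r4 m[X6→φ6] = [T, F]
r4 m[X13→φ2] = [T, F]
r4 m[X13→φ3] = [T, F]
r4 m[X13→φ7] = [T, F]
r4 m[X0→φ0] = [T, F]
r4 m[X0→φ1] = [T, T]
r5 m[φ0→X3] = [T, F]
r5 m[φ0→X0] = [T, T]
r5 m[φ1→X6] = [T, T]
r5 m[φ1→X0] = [T, F]
r5 m[φ2→X6] = [T, F]
r5 m[φ2→X13] = [T, F]
r5 m[φ3→X13] = [T, F]
r5 m[φ4→X6] = [T, T]
r5 m[φ5→X3] = [T, T]
r5 m[φ6→X6] = [T, T]
r5 m[φ7→X13] = [T, F]
r5 m[X3→φ0] = [T, T]
r5 m[X3→φ5] = [T, T]
r5 m[X6→φ1] = [T, F]
r5 m[X6→φ2] = [T, T]
r5 m[X6→φ4] = [T, F]
r5 m[X6→φ6] = [T, F]
r5 m[X13→φ2] = [T, F]
r5 m[X13→φ3] = [T, F]
r5 m[X13→φ7] = [T, F]
r5 m[X0→φ0] = [T, F]
r5 m[X0→φ1] = [T, T]
r6 m[φ0→X3] = [T, F]
r6 m[φ0→X0] = [T, T]
r6 m[φ1→X6] = [T, T]
r6 m[φ1→X0] = [T, F]
r6 m[φ2→X6] = [T, F]
r6 m[φ2→X13] = [T, F]
r6 m[φ3→X13] = [T, F]
r6 m[φ4→X6] = [T, T]
r6 m[φ5→X3] = [T, T]
r6 m[φ6→X6] = [T, T]
r6 m[φ7→X13] = [T, F]
r6 m[X3→φ0] = [T, T]
r6 m[X3→φ5] = [T, F]
r6 m[X6→φ1] = [T, F]
r6 m[X6→φ2] = [T, T]
r6 m[X6→φ4] = [T, F]
r6 m[X6→φ6] = [T, F]
r6 m[X13→φ2] = [T, F]
r6 m[X13→φ3] = [T, F]
r6 m[X13→φ7] = [T, F]
r6 m[X0→φ0] = [T, F]
r6 m[X0→φ1] = [T, T]
r7 m[φ0→X3] = [T, F]
r7 m[φ0→X0] = [T, T]
r7 m[φ1→X6] = [T, T]
r7 m[φ1→X0] = [T, F]
r7 m[φ2→X6] = [T, F]
r7 m[φ2→X13] = [T, F]
r7 m[φ3→X13] = [T, F]
r7 m[φ4→X6] = [T, T]
r7 m[φ5→X3] = [T, T]
r7 m[φ6→X6] = [T, T]
r7 m[φ7→X13] = [T, F]
r7 m[X3→φ0] = [T, T]
r7 m[X3→φ5] = [T, F]
r7 m[X6→φ1] = [T, F]
r7 m[X6→φ2] = [T, T]
r7 m[X6→φ4] = [T, F]
r7 m[X6→φ6] = [T, F]
r7 m[X13→φ2] = [T, F]
r7 m[X13→φ3] = [T, F]
r7 m[X13→φ7] = [T, F]
r7 m[X0→φ0] = [T, F]
r7 m[X0→φ1] = [T, T]
fixed point reached at round 7
b[X6] = ⊗ incoming = [T, F]

b[X6] = [T, F]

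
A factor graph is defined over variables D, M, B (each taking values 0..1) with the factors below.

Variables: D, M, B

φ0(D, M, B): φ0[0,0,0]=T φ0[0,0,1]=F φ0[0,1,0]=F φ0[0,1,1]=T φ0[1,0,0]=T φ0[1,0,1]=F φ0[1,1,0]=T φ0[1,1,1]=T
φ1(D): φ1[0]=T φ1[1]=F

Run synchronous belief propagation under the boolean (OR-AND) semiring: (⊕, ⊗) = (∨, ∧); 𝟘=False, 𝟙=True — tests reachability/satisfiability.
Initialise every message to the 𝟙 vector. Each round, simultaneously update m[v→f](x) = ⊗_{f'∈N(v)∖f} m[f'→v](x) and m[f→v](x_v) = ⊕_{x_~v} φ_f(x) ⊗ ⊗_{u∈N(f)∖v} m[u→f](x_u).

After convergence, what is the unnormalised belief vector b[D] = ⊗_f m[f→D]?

init: all messages = 𝟙 over 2 values
r1 m[φ0→D] = [T, T]
r1 m[φ0→M] = [T, T]
r1 m[φ0→B] = [T, T]
r1 m[φ1→D] = [T, F]
r1 m[D→φ0] = [T, T]
r1 m[D→φ1] = [T, T]
r1 m[M→φ0] = [T, T]
r1 m[B→φ0] = [T, T]
r2 m[φ0→D] = [T, T]
r2 m[φ0→M] = [T, T]
r2 m[φ0→B] = [T, T]
r2 m[φ1→D] = [T, F]
r2 m[D→φ0] = [T, F]
r2 m[D→φ1] = [T, T]
r2 m[M→φ0] = [T, T]
r2 m[B→φ0] = [T, T]
r3 m[φ0→D] = [T, T]
r3 m[φ0→M] = [T, T]
r3 m[φ0→B] = [T, T]
r3 m[φ1→D] = [T, F]
r3 m[D→φ0] = [T, F]
r3 m[D→φ1] = [T, T]
r3 m[M→φ0] = [T, T]
r3 m[B→φ0] = [T, T]
fixed point reached at round 3
b[D] = ⊗ incoming = [T, F]

b[D] = [T, F]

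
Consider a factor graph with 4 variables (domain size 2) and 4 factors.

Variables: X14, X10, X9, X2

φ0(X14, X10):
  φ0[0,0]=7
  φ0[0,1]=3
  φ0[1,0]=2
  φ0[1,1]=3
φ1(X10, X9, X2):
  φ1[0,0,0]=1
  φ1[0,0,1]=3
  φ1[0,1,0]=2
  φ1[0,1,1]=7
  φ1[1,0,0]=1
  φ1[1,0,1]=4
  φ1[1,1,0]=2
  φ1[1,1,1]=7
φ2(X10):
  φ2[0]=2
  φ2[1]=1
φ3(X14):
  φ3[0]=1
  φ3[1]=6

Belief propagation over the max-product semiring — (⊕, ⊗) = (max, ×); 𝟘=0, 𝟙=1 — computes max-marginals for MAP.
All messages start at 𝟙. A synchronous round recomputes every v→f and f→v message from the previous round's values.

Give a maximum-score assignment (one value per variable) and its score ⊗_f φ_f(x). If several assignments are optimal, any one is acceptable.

init: all messages = 𝟙 over 2 values
r1 m[φ0→X14] = [7, 3]
r1 m[φ0→X10] = [7, 3]
r1 m[φ1→X10] = [7, 7]
r1 m[φ1→X9] = [4, 7]
r1 m[φ1→X2] = [2, 7]
r1 m[φ2→X10] = [2, 1]
r1 m[φ3→X14] = [1, 6]
r1 m[X14→φ0] = [1, 1]
r1 m[X14→φ3] = [1, 1]
r1 m[X10→φ0] = [1, 1]
r1 m[X10→φ1] = [1, 1]
r1 m[X10→φ2] = [1, 1]
r1 m[X9→φ1] = [1, 1]
r1 m[X2→φ1] = [1, 1]
r2 m[φ0→X14] = [7, 3]
r2 m[φ0→X10] = [7, 3]
r2 m[φ1→X10] = [7, 7]
r2 m[φ1→X9] = [4, 7]
r2 m[φ1→X2] = [2, 7]
r2 m[φ2→X10] = [2, 1]
r2 m[φ3→X14] = [1, 6]
r2 m[X14→φ0] = [1, 6]
r2 m[X14→φ3] = [7, 3]
r2 m[X10→φ0] = [14, 7]
r2 m[X10→φ1] = [14, 3]
r2 m[X10→φ2] = [49, 21]
r2 m[X9→φ1] = [1, 1]
r2 m[X2→φ1] = [1, 1]
r3 m[φ0→X14] = [98, 28]
r3 m[φ0→X10] = [12, 18]
r3 m[φ1→X10] = [7, 7]
r3 m[φ1→X9] = [42, 98]
r3 m[φ1→X2] = [28, 98]
r3 m[φ2→X10] = [2, 1]
r3 m[φ3→X14] = [1, 6]
r3 m[X14→φ0] = [1, 6]
r3 m[X14→φ3] = [7, 3]
r3 m[X10→φ0] = [14, 7]
r3 m[X10→φ1] = [14, 3]
r3 m[X10→φ2] = [49, 21]
r3 m[X9→φ1] = [1, 1]
r3 m[X2→φ1] = [1, 1]
r4 m[φ0→X14] = [98, 28]
r4 m[φ0→X10] = [12, 18]
r4 m[φ1→X10] = [7, 7]
r4 m[φ1→X9] = [42, 98]
r4 m[φ1→X2] = [28, 98]
r4 m[φ2→X10] = [2, 1]
r4 m[φ3→X14] = [1, 6]
r4 m[X14→φ0] = [1, 6]
r4 m[X14→φ3] = [98, 28]
r4 m[X10→φ0] = [14, 7]
r4 m[X10→φ1] = [24, 18]
r4 m[X10→φ2] = [84, 126]
r4 m[X9→φ1] = [1, 1]
r4 m[X2→φ1] = [1, 1]
r5 m[φ0→X14] = [98, 28]
r5 m[φ0→X10] = [12, 18]
r5 m[φ1→X10] = [7, 7]
r5 m[φ1→X9] = [72, 168]
r5 m[φ1→X2] = [48, 168]
r5 m[φ2→X10] = [2, 1]
r5 m[φ3→X14] = [1, 6]
r5 m[X14→φ0] = [1, 6]
r5 m[X14→φ3] = [98, 28]
r5 m[X10→φ0] = [14, 7]
r5 m[X10→φ1] = [24, 18]
r5 m[X10→φ2] = [84, 126]
r5 m[X9→φ1] = [1, 1]
r5 m[X2→φ1] = [1, 1]
r6 m[φ0→X14] = [98, 28]
r6 m[φ0→X10] = [12, 18]
r6 m[φ1→X10] = [7, 7]
r6 m[φ1→X9] = [72, 168]
r6 m[φ1→X2] = [48, 168]
r6 m[φ2→X10] = [2, 1]
r6 m[φ3→X14] = [1, 6]
r6 m[X14→φ0] = [1, 6]
r6 m[X14→φ3] = [98, 28]
r6 m[X10→φ0] = [14, 7]
r6 m[X10→φ1] = [24, 18]
r6 m[X10→φ2] = [84, 126]
r6 m[X9→φ1] = [1, 1]
r6 m[X2→φ1] = [1, 1]
fixed point reached at round 6
traceback from X14: (X14=1, X10=0, X9=1, X2=1), score=168

assignment: (X14=1, X10=0, X9=1, X2=1); score = 168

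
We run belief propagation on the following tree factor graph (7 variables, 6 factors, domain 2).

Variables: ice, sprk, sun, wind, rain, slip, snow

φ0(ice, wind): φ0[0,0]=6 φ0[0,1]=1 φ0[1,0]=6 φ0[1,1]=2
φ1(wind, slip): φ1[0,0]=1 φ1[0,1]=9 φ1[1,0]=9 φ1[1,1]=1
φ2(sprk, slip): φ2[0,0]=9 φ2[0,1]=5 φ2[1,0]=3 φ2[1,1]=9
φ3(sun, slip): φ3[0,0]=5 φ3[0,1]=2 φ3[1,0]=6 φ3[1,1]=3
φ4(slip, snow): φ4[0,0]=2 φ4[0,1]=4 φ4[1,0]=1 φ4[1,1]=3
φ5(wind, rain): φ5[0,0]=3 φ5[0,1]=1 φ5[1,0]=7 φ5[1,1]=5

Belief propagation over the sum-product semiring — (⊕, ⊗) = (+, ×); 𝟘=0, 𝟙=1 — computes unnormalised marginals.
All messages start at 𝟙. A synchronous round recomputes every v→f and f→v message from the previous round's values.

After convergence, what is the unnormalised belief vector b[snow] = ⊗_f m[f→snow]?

b[snow] = [130968, 294696]

init: all messages = 𝟙 over 2 values
r1 m[φ0→ice] = [7, 8]
r1 m[φ0→wind] = [12, 3]
r1 m[φ1→wind] = [10, 10]
r1 m[φ1→slip] = [10, 10]
r1 m[φ2→sprk] = [14, 12]
r1 m[φ2→slip] = [12, 14]
r1 m[φ3→sun] = [7, 9]
r1 m[φ3→slip] = [11, 5]
r1 m[φ4→slip] = [6, 4]
r1 m[φ4→snow] = [3, 7]
r1 m[φ5→wind] = [4, 12]
r1 m[φ5→rain] = [10, 6]
r1 m[ice→φ0] = [1, 1]
r1 m[sprk→φ2] = [1, 1]
r1 m[sun→φ3] = [1, 1]
r1 m[wind→φ0] = [1, 1]
r1 m[wind→φ1] = [1, 1]
r1 m[wind→φ5] = [1, 1]
r1 m[rain→φ5] = [1, 1]
r1 m[slip→φ1] = [1, 1]
r1 m[slip→φ2] = [1, 1]
r1 m[slip→φ3] = [1, 1]
r1 m[slip→φ4] = [1, 1]
r1 m[snow→φ4] = [1, 1]
r2 m[φ0→ice] = [7, 8]
r2 m[φ0→wind] = [12, 3]
r2 m[φ1→wind] = [10, 10]
r2 m[φ1→slip] = [10, 10]
r2 m[φ2→sprk] = [14, 12]
r2 m[φ2→slip] = [12, 14]
r2 m[φ3→sun] = [7, 9]
r2 m[φ3→slip] = [11, 5]
r2 m[φ4→slip] = [6, 4]
r2 m[φ4→snow] = [3, 7]
r2 m[φ5→wind] = [4, 12]
r2 m[φ5→rain] = [10, 6]
r2 m[ice→φ0] = [1, 1]
r2 m[sprk→φ2] = [1, 1]
r2 m[sun→φ3] = [1, 1]
r2 m[wind→φ0] = [40, 120]
r2 m[wind→φ1] = [48, 36]
r2 m[wind→φ5] = [120, 30]
r2 m[rain→φ5] = [1, 1]
r2 m[slip→φ1] = [792, 280]
r2 m[slip→φ2] = [660, 200]
r2 m[slip→φ3] = [720, 560]
r2 m[slip→φ4] = [1320, 700]
r2 m[snow→φ4] = [1, 1]
r3 m[φ0→ice] = [360, 480]
r3 m[φ0→wind] = [12, 3]
r3 m[φ1→wind] = [3312, 7408]
r3 m[φ1→slip] = [372, 468]
r3 m[φ2→sprk] = [6940, 3780]
r3 m[φ2→slip] = [12, 14]
r3 m[φ3→sun] = [4720, 6000]
r3 m[φ3→slip] = [11, 5]
r3 m[φ4→slip] = [6, 4]
r3 m[φ4→snow] = [3340, 7380]
r3 m[φ5→wind] = [4, 12]
r3 m[φ5→rain] = [570, 270]
r3 m[ice→φ0] = [1, 1]
r3 m[sprk→φ2] = [1, 1]
r3 m[sun→φ3] = [1, 1]
r3 m[wind→φ0] = [40, 120]
r3 m[wind→φ1] = [48, 36]
r3 m[wind→φ5] = [120, 30]
r3 m[rain→φ5] = [1, 1]
r3 m[slip→φ1] = [792, 280]
r3 m[slip→φ2] = [660, 200]
r3 m[slip→φ3] = [720, 560]
r3 m[slip→φ4] = [1320, 700]
r3 m[snow→φ4] = [1, 1]
r4 m[φ0→ice] = [360, 480]
r4 m[φ0→wind] = [12, 3]
r4 m[φ1→wind] = [3312, 7408]
r4 m[φ1→slip] = [372, 468]
r4 m[φ2→sprk] = [6940, 3780]
r4 m[φ2→slip] = [12, 14]
r4 m[φ3→sun] = [4720, 6000]
r4 m[φ3→slip] = [11, 5]
r4 m[φ4→slip] = [6, 4]
r4 m[φ4→snow] = [3340, 7380]
r4 m[φ5→wind] = [4, 12]
r4 m[φ5→rain] = [570, 270]
r4 m[ice→φ0] = [1, 1]
r4 m[sprk→φ2] = [1, 1]
r4 m[sun→φ3] = [1, 1]
r4 m[wind→φ0] = [13248, 88896]
r4 m[wind→φ1] = [48, 36]
r4 m[wind→φ5] = [39744, 22224]
r4 m[rain→φ5] = [1, 1]
r4 m[slip→φ1] = [792, 280]
r4 m[slip→φ2] = [24552, 9360]
r4 m[slip→φ3] = [26784, 26208]
r4 m[slip→φ4] = [49104, 32760]
r4 m[snow→φ4] = [1, 1]
r5 m[φ0→ice] = [168384, 257280]
r5 m[φ0→wind] = [12, 3]
r5 m[φ1→wind] = [3312, 7408]
r5 m[φ1→slip] = [372, 468]
r5 m[φ2→sprk] = [267768, 157896]
r5 m[φ2→slip] = [12, 14]
r5 m[φ3→sun] = [186336, 239328]
r5 m[φ3→slip] = [11, 5]
r5 m[φ4→slip] = [6, 4]
r5 m[φ4→snow] = [130968, 294696]
r5 m[φ5→wind] = [4, 12]
r5 m[φ5→rain] = [274800, 150864]
r5 m[ice→φ0] = [1, 1]
r5 m[sprk→φ2] = [1, 1]
r5 m[sun→φ3] = [1, 1]
r5 m[wind→φ0] = [13248, 88896]
r5 m[wind→φ1] = [48, 36]
r5 m[wind→φ5] = [39744, 22224]
r5 m[rain→φ5] = [1, 1]
r5 m[slip→φ1] = [792, 280]
r5 m[slip→φ2] = [24552, 9360]
r5 m[slip→φ3] = [26784, 26208]
r5 m[slip→φ4] = [49104, 32760]
r5 m[snow→φ4] = [1, 1]
r6 m[φ0→ice] = [168384, 257280]
r6 m[φ0→wind] = [12, 3]
r6 m[φ1→wind] = [3312, 7408]
r6 m[φ1→slip] = [372, 468]
r6 m[φ2→sprk] = [267768, 157896]
r6 m[φ2→slip] = [12, 14]
r6 m[φ3→sun] = [186336, 239328]
r6 m[φ3→slip] = [11, 5]
r6 m[φ4→slip] = [6, 4]
r6 m[φ4→snow] = [130968, 294696]
r6 m[φ5→wind] = [4, 12]
r6 m[φ5→rain] = [274800, 150864]
r6 m[ice→φ0] = [1, 1]
r6 m[sprk→φ2] = [1, 1]
r6 m[sun→φ3] = [1, 1]
r6 m[wind→φ0] = [13248, 88896]
r6 m[wind→φ1] = [48, 36]
r6 m[wind→φ5] = [39744, 22224]
r6 m[rain→φ5] = [1, 1]
r6 m[slip→φ1] = [792, 280]
r6 m[slip→φ2] = [24552, 9360]
r6 m[slip→φ3] = [26784, 26208]
r6 m[slip→φ4] = [49104, 32760]
r6 m[snow→φ4] = [1, 1]
fixed point reached at round 6
b[snow] = ⊗ incoming = [130968, 294696]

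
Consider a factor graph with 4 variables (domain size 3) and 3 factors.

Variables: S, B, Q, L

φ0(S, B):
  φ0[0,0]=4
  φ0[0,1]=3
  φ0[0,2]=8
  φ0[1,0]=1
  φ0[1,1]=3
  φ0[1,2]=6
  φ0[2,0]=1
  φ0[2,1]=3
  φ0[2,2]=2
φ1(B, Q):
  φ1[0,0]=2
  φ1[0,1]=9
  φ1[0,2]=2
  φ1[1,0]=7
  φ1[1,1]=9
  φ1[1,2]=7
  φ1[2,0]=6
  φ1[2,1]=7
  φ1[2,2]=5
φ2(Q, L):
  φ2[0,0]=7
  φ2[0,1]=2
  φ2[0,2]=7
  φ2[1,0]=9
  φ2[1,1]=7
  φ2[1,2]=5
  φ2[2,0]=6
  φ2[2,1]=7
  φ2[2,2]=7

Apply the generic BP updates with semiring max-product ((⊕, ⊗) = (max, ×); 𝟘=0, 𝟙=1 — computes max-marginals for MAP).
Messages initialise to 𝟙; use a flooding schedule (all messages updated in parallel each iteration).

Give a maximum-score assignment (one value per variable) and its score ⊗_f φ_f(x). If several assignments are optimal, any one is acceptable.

init: all messages = 𝟙 over 3 values
r1 m[φ0→S] = [8, 6, 3]
r1 m[φ0→B] = [4, 3, 8]
r1 m[φ1→B] = [9, 9, 7]
r1 m[φ1→Q] = [7, 9, 7]
r1 m[φ2→Q] = [7, 9, 7]
r1 m[φ2→L] = [9, 7, 7]
r1 m[S→φ0] = [1, 1, 1]
r1 m[B→φ0] = [1, 1, 1]
r1 m[B→φ1] = [1, 1, 1]
r1 m[Q→φ1] = [1, 1, 1]
r1 m[Q→φ2] = [1, 1, 1]
r1 m[L→φ2] = [1, 1, 1]
r2 m[φ0→S] = [8, 6, 3]
r2 m[φ0→B] = [4, 3, 8]
r2 m[φ1→B] = [9, 9, 7]
r2 m[φ1→Q] = [7, 9, 7]
r2 m[φ2→Q] = [7, 9, 7]
r2 m[φ2→L] = [9, 7, 7]
r2 m[S→φ0] = [1, 1, 1]
r2 m[B→φ0] = [9, 9, 7]
r2 m[B→φ1] = [4, 3, 8]
r2 m[Q→φ1] = [7, 9, 7]
r2 m[Q→φ2] = [7, 9, 7]
r2 m[L→φ2] = [1, 1, 1]
r3 m[φ0→S] = [56, 42, 27]
r3 m[φ0→B] = [4, 3, 8]
r3 m[φ1→B] = [81, 81, 63]
r3 m[φ1→Q] = [48, 56, 40]
r3 m[φ2→Q] = [7, 9, 7]
r3 m[φ2→L] = [81, 63, 49]
r3 m[S→φ0] = [1, 1, 1]
r3 m[B→φ0] = [9, 9, 7]
r3 m[B→φ1] = [4, 3, 8]
r3 m[Q→φ1] = [7, 9, 7]
r3 m[Q→φ2] = [7, 9, 7]
r3 m[L→φ2] = [1, 1, 1]
r4 m[φ0→S] = [56, 42, 27]
r4 m[φ0→B] = [4, 3, 8]
r4 m[φ1→B] = [81, 81, 63]
r4 m[φ1→Q] = [48, 56, 40]
r4 m[φ2→Q] = [7, 9, 7]
r4 m[φ2→L] = [81, 63, 49]
r4 m[S→φ0] = [1, 1, 1]
r4 m[B→φ0] = [81, 81, 63]
r4 m[B→φ1] = [4, 3, 8]
r4 m[Q→φ1] = [7, 9, 7]
r4 m[Q→φ2] = [48, 56, 40]
r4 m[L→φ2] = [1, 1, 1]
r5 m[φ0→S] = [504, 378, 243]
r5 m[φ0→B] = [4, 3, 8]
r5 m[φ1→B] = [81, 81, 63]
r5 m[φ1→Q] = [48, 56, 40]
r5 m[φ2→Q] = [7, 9, 7]
r5 m[φ2→L] = [504, 392, 336]
r5 m[S→φ0] = [1, 1, 1]
r5 m[B→φ0] = [81, 81, 63]
r5 m[B→φ1] = [4, 3, 8]
r5 m[Q→φ1] = [7, 9, 7]
r5 m[Q→φ2] = [48, 56, 40]
r5 m[L→φ2] = [1, 1, 1]
r6 m[φ0→S] = [504, 378, 243]
r6 m[φ0→B] = [4, 3, 8]
r6 m[φ1→B] = [81, 81, 63]
r6 m[φ1→Q] = [48, 56, 40]
r6 m[φ2→Q] = [7, 9, 7]
r6 m[φ2→L] = [504, 392, 336]
r6 m[S→φ0] = [1, 1, 1]
r6 m[B→φ0] = [81, 81, 63]
r6 m[B→φ1] = [4, 3, 8]
r6 m[Q→φ1] = [7, 9, 7]
r6 m[Q→φ2] = [48, 56, 40]
r6 m[L→φ2] = [1, 1, 1]
fixed point reached at round 6
traceback from S: (S=0, B=2, Q=1, L=0), score=504

assignment: (S=0, B=2, Q=1, L=0); score = 504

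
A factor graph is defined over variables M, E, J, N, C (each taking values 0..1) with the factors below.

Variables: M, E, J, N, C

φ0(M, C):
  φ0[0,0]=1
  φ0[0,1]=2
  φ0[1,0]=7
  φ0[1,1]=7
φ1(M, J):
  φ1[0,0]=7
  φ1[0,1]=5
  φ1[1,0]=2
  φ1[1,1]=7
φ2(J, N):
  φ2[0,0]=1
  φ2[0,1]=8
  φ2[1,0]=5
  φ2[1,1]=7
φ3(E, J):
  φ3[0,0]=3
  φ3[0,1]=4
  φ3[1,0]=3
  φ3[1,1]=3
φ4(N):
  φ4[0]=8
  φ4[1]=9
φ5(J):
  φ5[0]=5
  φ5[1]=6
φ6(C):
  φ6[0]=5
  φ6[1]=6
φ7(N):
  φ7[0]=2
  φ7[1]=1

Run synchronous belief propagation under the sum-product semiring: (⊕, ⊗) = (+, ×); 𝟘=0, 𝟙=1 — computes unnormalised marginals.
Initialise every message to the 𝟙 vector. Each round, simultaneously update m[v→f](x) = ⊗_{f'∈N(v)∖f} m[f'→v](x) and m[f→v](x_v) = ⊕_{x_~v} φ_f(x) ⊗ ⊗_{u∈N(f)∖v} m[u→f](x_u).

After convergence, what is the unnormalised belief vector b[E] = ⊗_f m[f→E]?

init: all messages = 𝟙 over 2 values
r1 m[φ0→M] = [3, 14]
r1 m[φ0→C] = [8, 9]
r1 m[φ1→M] = [12, 9]
r1 m[φ1→J] = [9, 12]
r1 m[φ2→J] = [9, 12]
r1 m[φ2→N] = [6, 15]
r1 m[φ3→E] = [7, 6]
r1 m[φ3→J] = [6, 7]
r1 m[φ4→N] = [8, 9]
r1 m[φ5→J] = [5, 6]
r1 m[φ6→C] = [5, 6]
r1 m[φ7→N] = [2, 1]
r1 m[M→φ0] = [1, 1]
r1 m[M→φ1] = [1, 1]
r1 m[E→φ3] = [1, 1]
r1 m[J→φ1] = [1, 1]
r1 m[J→φ2] = [1, 1]
r1 m[J→φ3] = [1, 1]
r1 m[J→φ5] = [1, 1]
r1 m[N→φ2] = [1, 1]
r1 m[N→φ4] = [1, 1]
r1 m[N→φ7] = [1, 1]
r1 m[C→φ0] = [1, 1]
r1 m[C→φ6] = [1, 1]
r2 m[φ0→M] = [3, 14]
r2 m[φ0→C] = [8, 9]
r2 m[φ1→M] = [12, 9]
r2 m[φ1→J] = [9, 12]
r2 m[φ2→J] = [9, 12]
r2 m[φ2→N] = [6, 15]
r2 m[φ3→E] = [7, 6]
r2 m[φ3→J] = [6, 7]
r2 m[φ4→N] = [8, 9]
r2 m[φ5→J] = [5, 6]
r2 m[φ6→C] = [5, 6]
r2 m[φ7→N] = [2, 1]
r2 m[M→φ0] = [12, 9]
r2 m[M→φ1] = [3, 14]
r2 m[E→φ3] = [1, 1]
r2 m[J→φ1] = [270, 504]
r2 m[J→φ2] = [270, 504]
r2 m[J→φ3] = [405, 864]
r2 m[J→φ5] = [486, 1008]
r2 m[N→φ2] = [16, 9]
r2 m[N→φ4] = [12, 15]
r2 m[N→φ7] = [48, 135]
r2 m[C→φ0] = [5, 6]
r2 m[C→φ6] = [8, 9]
r3 m[φ0→M] = [17, 77]
r3 m[φ0→C] = [75, 87]
r3 m[φ1→M] = [4410, 4068]
r3 m[φ1→J] = [49, 113]
r3 m[φ2→J] = [88, 143]
r3 m[φ2→N] = [2790, 5688]
r3 m[φ3→E] = [4671, 3807]
r3 m[φ3→J] = [6, 7]
r3 m[φ4→N] = [8, 9]
r3 m[φ5→J] = [5, 6]
r3 m[φ6→C] = [5, 6]
r3 m[φ7→N] = [2, 1]
r3 m[M→φ0] = [12, 9]
r3 m[M→φ1] = [3, 14]
r3 m[E→φ3] = [1, 1]
r3 m[J→φ1] = [270, 504]
r3 m[J→φ2] = [270, 504]
r3 m[J→φ3] = [405, 864]
r3 m[J→φ5] = [486, 1008]
r3 m[N→φ2] = [16, 9]
r3 m[N→φ4] = [12, 15]
r3 m[N→φ7] = [48, 135]
r3 m[C→φ0] = [5, 6]
r3 m[C→φ6] = [8, 9]
r4 m[φ0→M] = [17, 77]
r4 m[φ0→C] = [75, 87]
r4 m[φ1→M] = [4410, 4068]
r4 m[φ1→J] = [49, 113]
r4 m[φ2→J] = [88, 143]
r4 m[φ2→N] = [2790, 5688]
r4 m[φ3→E] = [4671, 3807]
r4 m[φ3→J] = [6, 7]
r4 m[φ4→N] = [8, 9]
r4 m[φ5→J] = [5, 6]
r4 m[φ6→C] = [5, 6]
r4 m[φ7→N] = [2, 1]
r4 m[M→φ0] = [4410, 4068]
r4 m[M→φ1] = [17, 77]
r4 m[E→φ3] = [1, 1]
r4 m[J→φ1] = [2640, 6006]
r4 m[J→φ2] = [1470, 4746]
r4 m[J→φ3] = [21560, 96954]
r4 m[J→φ5] = [25872, 113113]
r4 m[N→φ2] = [16, 9]
r4 m[N→φ4] = [5580, 5688]
r4 m[N→φ7] = [22320, 51192]
r4 m[C→φ0] = [5, 6]
r4 m[C→φ6] = [75, 87]
r5 m[φ0→M] = [17, 77]
r5 m[φ0→C] = [32886, 37296]
r5 m[φ1→M] = [48510, 47322]
r5 m[φ1→J] = [273, 624]
r5 m[φ2→J] = [88, 143]
r5 m[φ2→N] = [25200, 44982]
r5 m[φ3→E] = [452496, 355542]
r5 m[φ3→J] = [6, 7]
r5 m[φ4→N] = [8, 9]
r5 m[φ5→J] = [5, 6]
r5 m[φ6→C] = [5, 6]
r5 m[φ7→N] = [2, 1]
r5 m[M→φ0] = [4410, 4068]
r5 m[M→φ1] = [17, 77]
r5 m[E→φ3] = [1, 1]
r5 m[J→φ1] = [2640, 6006]
r5 m[J→φ2] = [1470, 4746]
r5 m[J→φ3] = [21560, 96954]
r5 m[J→φ5] = [25872, 113113]
r5 m[N→φ2] = [16, 9]
r5 m[N→φ4] = [5580, 5688]
r5 m[N→φ7] = [22320, 51192]
r5 m[C→φ0] = [5, 6]
r5 m[C→φ6] = [75, 87]
r6 m[φ0→M] = [17, 77]
r6 m[φ0→C] = [32886, 37296]
r6 m[φ1→M] = [48510, 47322]
r6 m[φ1→J] = [273, 624]
r6 m[φ2→J] = [88, 143]
r6 m[φ2→N] = [25200, 44982]
r6 m[φ3→E] = [452496, 355542]
r6 m[φ3→J] = [6, 7]
r6 m[φ4→N] = [8, 9]
r6 m[φ5→J] = [5, 6]
r6 m[φ6→C] = [5, 6]
r6 m[φ7→N] = [2, 1]
r6 m[M→φ0] = [48510, 47322]
r6 m[M→φ1] = [17, 77]
r6 m[E→φ3] = [1, 1]
r6 m[J→φ1] = [2640, 6006]
r6 m[J→φ2] = [8190, 26208]
r6 m[J→φ3] = [120120, 535392]
r6 m[J→φ5] = [144144, 624624]
r6 m[N→φ2] = [16, 9]
r6 m[N→φ4] = [50400, 44982]
r6 m[N→φ7] = [201600, 404838]
r6 m[C→φ0] = [5, 6]
r6 m[C→φ6] = [32886, 37296]
r7 m[φ0→M] = [17, 77]
r7 m[φ0→C] = [379764, 428274]
r7 m[φ1→M] = [48510, 47322]
r7 m[φ1→J] = [273, 624]
r7 m[φ2→J] = [88, 143]
r7 m[φ2→N] = [139230, 248976]
r7 m[φ3→E] = [2501928, 1966536]
r7 m[φ3→J] = [6, 7]
r7 m[φ4→N] = [8, 9]
r7 m[φ5→J] = [5, 6]
r7 m[φ6→C] = [5, 6]
r7 m[φ7→N] = [2, 1]
r7 m[M→φ0] = [48510, 47322]
r7 m[M→φ1] = [17, 77]
r7 m[E→φ3] = [1, 1]
r7 m[J→φ1] = [2640, 6006]
r7 m[J→φ2] = [8190, 26208]
r7 m[J→φ3] = [120120, 535392]
r7 m[J→φ5] = [144144, 624624]
r7 m[N→φ2] = [16, 9]
r7 m[N→φ4] = [50400, 44982]
r7 m[N→φ7] = [201600, 404838]
r7 m[C→φ0] = [5, 6]
r7 m[C→φ6] = [32886, 37296]
r8 m[φ0→M] = [17, 77]
r8 m[φ0→C] = [379764, 428274]
r8 m[φ1→M] = [48510, 47322]
r8 m[φ1→J] = [273, 624]
r8 m[φ2→J] = [88, 143]
r8 m[φ2→N] = [139230, 248976]
r8 m[φ3→E] = [2501928, 1966536]
r8 m[φ3→J] = [6, 7]
r8 m[φ4→N] = [8, 9]
r8 m[φ5→J] = [5, 6]
r8 m[φ6→C] = [5, 6]
r8 m[φ7→N] = [2, 1]
r8 m[M→φ0] = [48510, 47322]
r8 m[M→φ1] = [17, 77]
r8 m[E→φ3] = [1, 1]
r8 m[J→φ1] = [2640, 6006]
r8 m[J→φ2] = [8190, 26208]
r8 m[J→φ3] = [120120, 535392]
r8 m[J→φ5] = [144144, 624624]
r8 m[N→φ2] = [16, 9]
r8 m[N→φ4] = [278460, 248976]
r8 m[N→φ7] = [1113840, 2240784]
r8 m[C→φ0] = [5, 6]
r8 m[C→φ6] = [379764, 428274]
r9 m[φ0→M] = [17, 77]
r9 m[φ0→C] = [379764, 428274]
r9 m[φ1→M] = [48510, 47322]
r9 m[φ1→J] = [273, 624]
r9 m[φ2→J] = [88, 143]
r9 m[φ2→N] = [139230, 248976]
r9 m[φ3→E] = [2501928, 1966536]
r9 m[φ3→J] = [6, 7]
r9 m[φ4→N] = [8, 9]
r9 m[φ5→J] = [5, 6]
r9 m[φ6→C] = [5, 6]
r9 m[φ7→N] = [2, 1]
r9 m[M→φ0] = [48510, 47322]
r9 m[M→φ1] = [17, 77]
r9 m[E→φ3] = [1, 1]
r9 m[J→φ1] = [2640, 6006]
r9 m[J→φ2] = [8190, 26208]
r9 m[J→φ3] = [120120, 535392]
r9 m[J→φ5] = [144144, 624624]
r9 m[N→φ2] = [16, 9]
r9 m[N→φ4] = [278460, 248976]
r9 m[N→φ7] = [1113840, 2240784]
r9 m[C→φ0] = [5, 6]
r9 m[C→φ6] = [379764, 428274]
fixed point reached at round 9
b[E] = ⊗ incoming = [2501928, 1966536]

b[E] = [2501928, 1966536]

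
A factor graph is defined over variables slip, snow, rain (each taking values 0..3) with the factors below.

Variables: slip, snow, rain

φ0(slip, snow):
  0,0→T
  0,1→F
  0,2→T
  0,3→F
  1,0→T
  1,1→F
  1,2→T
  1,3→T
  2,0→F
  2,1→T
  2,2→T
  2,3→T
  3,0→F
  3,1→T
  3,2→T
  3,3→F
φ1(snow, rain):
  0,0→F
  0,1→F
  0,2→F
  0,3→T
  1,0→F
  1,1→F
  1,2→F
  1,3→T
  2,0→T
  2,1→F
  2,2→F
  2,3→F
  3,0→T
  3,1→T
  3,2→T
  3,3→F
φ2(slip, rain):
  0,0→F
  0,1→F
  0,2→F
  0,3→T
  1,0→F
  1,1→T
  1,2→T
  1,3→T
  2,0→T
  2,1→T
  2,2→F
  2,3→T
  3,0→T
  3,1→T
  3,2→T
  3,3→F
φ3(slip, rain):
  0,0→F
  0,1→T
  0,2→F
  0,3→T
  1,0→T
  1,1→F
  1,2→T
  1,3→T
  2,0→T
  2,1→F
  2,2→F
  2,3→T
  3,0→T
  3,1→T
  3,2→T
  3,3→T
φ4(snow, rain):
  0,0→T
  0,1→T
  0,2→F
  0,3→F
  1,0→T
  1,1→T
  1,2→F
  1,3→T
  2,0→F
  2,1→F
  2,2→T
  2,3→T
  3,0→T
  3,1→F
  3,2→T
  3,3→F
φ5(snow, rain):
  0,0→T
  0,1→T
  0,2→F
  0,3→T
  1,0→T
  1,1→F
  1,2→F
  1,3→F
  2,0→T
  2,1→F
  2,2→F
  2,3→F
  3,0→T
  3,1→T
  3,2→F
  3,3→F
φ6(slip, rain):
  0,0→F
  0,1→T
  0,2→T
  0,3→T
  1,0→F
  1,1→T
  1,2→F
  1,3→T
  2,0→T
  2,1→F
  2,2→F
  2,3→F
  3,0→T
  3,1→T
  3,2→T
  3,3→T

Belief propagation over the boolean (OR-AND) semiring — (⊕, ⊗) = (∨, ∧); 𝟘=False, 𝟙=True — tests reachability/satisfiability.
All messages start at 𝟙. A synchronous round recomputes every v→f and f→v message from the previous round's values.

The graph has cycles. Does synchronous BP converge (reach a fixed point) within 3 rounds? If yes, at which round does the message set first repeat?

init: all messages = 𝟙 over 4 values
r1 m[φ0→slip] = [T, T, T, T]
r1 m[φ0→snow] = [T, T, T, T]
r1 m[φ1→snow] = [T, T, T, T]
r1 m[φ1→rain] = [T, T, T, T]
r1 m[φ2→slip] = [T, T, T, T]
r1 m[φ2→rain] = [T, T, T, T]
r1 m[φ3→slip] = [T, T, T, T]
r1 m[φ3→rain] = [T, T, T, T]
r1 m[φ4→snow] = [T, T, T, T]
r1 m[φ4→rain] = [T, T, T, T]
r1 m[φ5→snow] = [T, T, T, T]
r1 m[φ5→rain] = [T, T, F, T]
r1 m[φ6→slip] = [T, T, T, T]
r1 m[φ6→rain] = [T, T, T, T]
r1 m[slip→φ0] = [T, T, T, T]
r1 m[slip→φ2] = [T, T, T, T]
r1 m[slip→φ3] = [T, T, T, T]
r1 m[slip→φ6] = [T, T, T, T]
r1 m[snow→φ0] = [T, T, T, T]
r1 m[snow→φ1] = [T, T, T, T]
r1 m[snow→φ4] = [T, T, T, T]
r1 m[snow→φ5] = [T, T, T, T]
r1 m[rain→φ1] = [T, T, T, T]
r1 m[rain→φ2] = [T, T, T, T]
r1 m[rain→φ3] = [T, T, T, T]
r1 m[rain→φ4] = [T, T, T, T]
r1 m[rain→φ5] = [T, T, T, T]
r1 m[rain→φ6] = [T, T, T, T]
r2 m[φ0→slip] = [T, T, T, T]
r2 m[φ0→snow] = [T, T, T, T]
r2 m[φ1→snow] = [T, T, T, T]
r2 m[φ1→rain] = [T, T, T, T]
r2 m[φ2→slip] = [T, T, T, T]
r2 m[φ2→rain] = [T, T, T, T]
r2 m[φ3→slip] = [T, T, T, T]
r2 m[φ3→rain] = [T, T, T, T]
r2 m[φ4→snow] = [T, T, T, T]
r2 m[φ4→rain] = [T, T, T, T]
r2 m[φ5→snow] = [T, T, T, T]
r2 m[φ5→rain] = [T, T, F, T]
r2 m[φ6→slip] = [T, T, T, T]
r2 m[φ6→rain] = [T, T, T, T]
r2 m[slip→φ0] = [T, T, T, T]
r2 m[slip→φ2] = [T, T, T, T]
r2 m[slip→φ3] = [T, T, T, T]
r2 m[slip→φ6] = [T, T, T, T]
r2 m[snow→φ0] = [T, T, T, T]
r2 m[snow→φ1] = [T, T, T, T]
r2 m[snow→φ4] = [T, T, T, T]
r2 m[snow→φ5] = [T, T, T, T]
r2 m[rain→φ1] = [T, T, F, T]
r2 m[rain→φ2] = [T, T, F, T]
r2 m[rain→φ3] = [T, T, F, T]
r2 m[rain→φ4] = [T, T, F, T]
r2 m[rain→φ5] = [T, T, T, T]
r2 m[rain→φ6] = [T, T, F, T]
r3 m[φ0→slip] = [T, T, T, T]
r3 m[φ0→snow] = [T, T, T, T]
r3 m[φ1→snow] = [T, T, T, T]
r3 m[φ1→rain] = [T, T, T, T]
r3 m[φ2→slip] = [T, T, T, T]
r3 m[φ2→rain] = [T, T, T, T]
r3 m[φ3→slip] = [T, T, T, T]
r3 m[φ3→rain] = [T, T, T, T]
r3 m[φ4→snow] = [T, T, T, T]
r3 m[φ4→rain] = [T, T, T, T]
r3 m[φ5→snow] = [T, T, T, T]
r3 m[φ5→rain] = [T, T, F, T]
r3 m[φ6→slip] = [T, T, T, T]
r3 m[φ6→rain] = [T, T, T, T]
r3 m[slip→φ0] = [T, T, T, T]
r3 m[slip→φ2] = [T, T, T, T]
r3 m[slip→φ3] = [T, T, T, T]
r3 m[slip→φ6] = [T, T, T, T]
r3 m[snow→φ0] = [T, T, T, T]
r3 m[snow→φ1] = [T, T, T, T]
r3 m[snow→φ4] = [T, T, T, T]
r3 m[snow→φ5] = [T, T, T, T]
r3 m[rain→φ1] = [T, T, F, T]
r3 m[rain→φ2] = [T, T, F, T]
r3 m[rain→φ3] = [T, T, F, T]
r3 m[rain→φ4] = [T, T, F, T]
r3 m[rain→φ5] = [T, T, T, T]
r3 m[rain→φ6] = [T, T, F, T]
fixed point reached at round 3
messages reach a fixed point at round 3

CONVERGED at round 3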